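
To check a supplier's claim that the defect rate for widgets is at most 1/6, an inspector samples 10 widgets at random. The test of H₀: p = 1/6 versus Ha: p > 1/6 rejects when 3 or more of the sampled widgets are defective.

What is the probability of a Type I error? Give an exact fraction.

566299/2519424

The significance level is the probability, assuming p = 1/6, of seeing 3 or more defectives in 10 draws.
Via the complement, α = 1 − Σ_{j=0}^{2} C(10,j)(1/6)^j(5/6)^{10-j} = 566299/2519424.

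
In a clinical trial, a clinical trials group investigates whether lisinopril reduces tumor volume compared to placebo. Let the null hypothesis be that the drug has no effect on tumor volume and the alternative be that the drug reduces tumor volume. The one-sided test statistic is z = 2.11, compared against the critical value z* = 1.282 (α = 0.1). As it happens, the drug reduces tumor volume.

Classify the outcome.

Since z = 2.11 > z* = 1.282, H₀ is rejected.
H₀ is false (actually the drug reduces tumor volume).
The decision matches the true state — no error.

No error — this is a correct decision.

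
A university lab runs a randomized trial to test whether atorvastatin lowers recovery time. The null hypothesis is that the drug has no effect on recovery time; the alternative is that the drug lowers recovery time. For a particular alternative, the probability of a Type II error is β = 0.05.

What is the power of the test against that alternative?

Power = 1 − β = 1 − 0.05 = 0.95.

0.95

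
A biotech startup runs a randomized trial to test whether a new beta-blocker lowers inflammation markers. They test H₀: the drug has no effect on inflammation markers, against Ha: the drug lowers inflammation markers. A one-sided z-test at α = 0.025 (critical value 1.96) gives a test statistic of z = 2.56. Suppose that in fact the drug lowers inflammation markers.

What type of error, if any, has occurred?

No error (correct decision).

Since z = 2.56 > z* = 1.96, H₀ is rejected.
H₀ is false (actually the drug lowers inflammation markers).
The decision matches the true state — no error.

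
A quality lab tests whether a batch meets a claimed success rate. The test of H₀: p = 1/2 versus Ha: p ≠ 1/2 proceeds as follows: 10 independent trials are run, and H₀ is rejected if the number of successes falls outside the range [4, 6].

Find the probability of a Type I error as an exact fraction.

11/32

The significance level is the null-hypothesis probability of the rejection region {≤3} ∪ {≥7}.
By symmetry, α = 2·P(K ≤ 3) = 2·(1 + 10 + 45 + 120)/1024 = 352/1024 = 11/32.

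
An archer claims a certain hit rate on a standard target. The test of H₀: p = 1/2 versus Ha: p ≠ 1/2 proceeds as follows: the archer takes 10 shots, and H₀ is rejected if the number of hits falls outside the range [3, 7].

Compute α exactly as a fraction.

7/64

The significance level is the null-hypothesis probability of the rejection region {≤2} ∪ {≥8}.
The two tails are symmetric, so α = 2·(1 + 10 + 45)/2^10 = 112/1024 = 7/64.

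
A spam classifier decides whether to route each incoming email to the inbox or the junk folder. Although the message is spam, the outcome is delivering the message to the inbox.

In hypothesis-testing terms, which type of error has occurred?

The null hypothesis here is that the message is legitimate (not spam).
'Delivering the message to the inbox' corresponds to failing to reject H₀.
H₀ was not rejected but H₀ is false — a Type II error (false negative).

Type II error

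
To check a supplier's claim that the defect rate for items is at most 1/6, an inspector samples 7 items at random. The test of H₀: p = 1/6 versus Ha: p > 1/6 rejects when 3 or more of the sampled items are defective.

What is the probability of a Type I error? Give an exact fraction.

331/3456

α = P(reject H₀ | H₀ true) = P(X ≥ 3 | p = 1/6), X ~ Binomial(7, 1/6).
Via the complement, α = 1 − Σ_{j=0}^{2} C(7,j)(1/6)^j(5/6)^{7-j} = 331/3456.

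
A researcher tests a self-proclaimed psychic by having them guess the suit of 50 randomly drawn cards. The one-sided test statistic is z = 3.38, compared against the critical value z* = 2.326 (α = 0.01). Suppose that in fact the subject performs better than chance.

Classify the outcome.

No error (correct decision).

The conventional null hypothesis is that the subject is guessing at random (p = 1/4).
Since z = 3.38 > z* = 2.326, H₀ is rejected.
H₀ is false (actually the subject performs better than chance).
The decision matches the true state — no error.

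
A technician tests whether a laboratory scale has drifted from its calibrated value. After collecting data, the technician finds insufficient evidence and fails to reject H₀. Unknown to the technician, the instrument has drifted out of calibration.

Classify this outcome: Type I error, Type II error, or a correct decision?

The conventional null hypothesis here is that the instrument is correctly calibrated.
H₀ was not rejected, but H₀ is actually false.
Failing to reject a false null hypothesis is a Type II error (false negative).

Type II error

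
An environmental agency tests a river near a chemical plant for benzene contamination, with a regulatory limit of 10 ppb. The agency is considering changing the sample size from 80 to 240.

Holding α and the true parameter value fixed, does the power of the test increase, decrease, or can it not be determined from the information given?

Increasing n separates the H₀ and Ha sampling distributions, so under Ha fewer outcomes land in the acceptance region.
Since power = 1 − β and β decreases, power increases.

It increases.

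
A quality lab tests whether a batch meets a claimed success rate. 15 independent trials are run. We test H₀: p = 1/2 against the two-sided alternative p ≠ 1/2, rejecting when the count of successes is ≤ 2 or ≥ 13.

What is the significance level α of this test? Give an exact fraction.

121/16384

Under H₀, K ~ Binomial(15, 1/2); α is the probability of landing in either tail, P(K ≤ 2) + P(K ≥ 13).
By symmetry, α = 2·P(K ≤ 2) = 2·(1 + 15 + 105)/32768 = 242/32768 = 121/16384.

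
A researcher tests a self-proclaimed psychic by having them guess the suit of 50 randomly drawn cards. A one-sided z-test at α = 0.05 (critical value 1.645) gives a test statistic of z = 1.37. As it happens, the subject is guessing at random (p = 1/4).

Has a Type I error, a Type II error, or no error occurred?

No error (correct decision).

The conventional null hypothesis is that the subject is guessing at random (p = 1/4).
Since z = 1.37 ≤ z* = 1.645, H₀ is not rejected.
H₀ is true (actually the subject is guessing at random (p = 1/4)).
The decision matches the true state — no error.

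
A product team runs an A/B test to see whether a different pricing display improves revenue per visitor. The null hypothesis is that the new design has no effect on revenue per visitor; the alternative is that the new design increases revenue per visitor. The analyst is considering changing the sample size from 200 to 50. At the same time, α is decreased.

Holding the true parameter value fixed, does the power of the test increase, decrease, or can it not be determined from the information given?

It decreases.

A smaller sample increases the standard error, so the sampling distributions under H₀ and Ha overlap more. A smaller α moves the rejection region further into the tail. With the alternative true, more outcomes now fall outside the rejection region, so failing to reject becomes more likely. Both changes push β in the same direction.
Since power = 1 − β and β increases, power decreases.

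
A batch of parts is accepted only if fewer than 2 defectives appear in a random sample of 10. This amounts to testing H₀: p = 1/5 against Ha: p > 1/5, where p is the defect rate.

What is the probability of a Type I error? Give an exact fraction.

6095609/9765625

α = P(reject H₀ | H₀ true) = P(X ≥ 2 | p = 1/5), X ~ Binomial(10, 1/5).
Via the complement, α = 1 − Σ_{j=0}^{1} C(10,j)(1/5)^j(4/5)^{10-j} = 6095609/9765625.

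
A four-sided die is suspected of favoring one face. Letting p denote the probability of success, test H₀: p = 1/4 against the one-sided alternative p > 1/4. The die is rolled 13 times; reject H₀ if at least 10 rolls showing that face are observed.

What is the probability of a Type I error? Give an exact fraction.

529/4194304

α = P(reject H₀ | H₀ true) = P(K ≥ 10 | p = 1/4), with K ~ Binomial(13, 1/4).
Adding the binomial terms for j = 10 through 13 with p = 1/4 yields 529/4194304.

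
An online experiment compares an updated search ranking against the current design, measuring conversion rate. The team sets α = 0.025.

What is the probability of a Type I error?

The significance level α is, by definition, the probability of a Type I error — P(reject H₀ | H₀ true).

0.025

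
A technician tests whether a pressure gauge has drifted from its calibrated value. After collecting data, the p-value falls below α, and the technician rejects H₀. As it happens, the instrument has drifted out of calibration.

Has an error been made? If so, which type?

The conventional null hypothesis here is that the instrument is correctly calibrated.
The test rejected a false H₀ — the decision matches the true state.

No error — this is a correct decision.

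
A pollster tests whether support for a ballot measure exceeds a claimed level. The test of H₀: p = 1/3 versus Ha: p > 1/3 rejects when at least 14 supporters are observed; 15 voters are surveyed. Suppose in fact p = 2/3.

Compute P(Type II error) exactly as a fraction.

Under the alternative p = 2/3, K ~ Binomial(15, 2/3); β is the probability the test does not reject, P(K < 14).
Equivalently, β = 1 − P(K ≥ 14) = 14070379/14348907.

14070379/14348907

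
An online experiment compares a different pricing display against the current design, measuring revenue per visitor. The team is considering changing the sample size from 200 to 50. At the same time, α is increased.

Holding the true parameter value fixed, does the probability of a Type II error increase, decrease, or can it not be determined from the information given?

Cannot be determined from the information given.

The first change alone would make β increase; the second alone would make β decrease. Which effect dominates depends on the magnitudes, which are not given.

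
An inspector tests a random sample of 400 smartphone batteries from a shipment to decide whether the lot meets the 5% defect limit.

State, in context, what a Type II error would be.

A Type II error would mean concluding that the lot's defect rate is 5% (within specification) (or at least failing to establish that the lot's defect rate exceeds 5%) when in fact the lot's defect rate exceeds 5%.

With the conventional null hypothesis that the lot's defect rate is 5% (within specification):
A Type II error is failing to reject H₀ when H₀ is false.
Here that means accepting the lot and shipping it when actually the lot's defect rate exceeds 5%.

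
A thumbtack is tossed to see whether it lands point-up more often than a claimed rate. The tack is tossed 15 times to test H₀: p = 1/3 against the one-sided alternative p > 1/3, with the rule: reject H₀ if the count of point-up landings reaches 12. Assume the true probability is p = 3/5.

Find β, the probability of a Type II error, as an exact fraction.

27755679248/30517578125

β = P(fail to reject H₀ | Ha true) = P(S ≤ 11 | p = 3/5), S ~ Binomial(15, 3/5).
Summing C(15,j)·(3/5)^j·(2/5)^{15-j} for j = 0..11 gives 27755679248/30517578125.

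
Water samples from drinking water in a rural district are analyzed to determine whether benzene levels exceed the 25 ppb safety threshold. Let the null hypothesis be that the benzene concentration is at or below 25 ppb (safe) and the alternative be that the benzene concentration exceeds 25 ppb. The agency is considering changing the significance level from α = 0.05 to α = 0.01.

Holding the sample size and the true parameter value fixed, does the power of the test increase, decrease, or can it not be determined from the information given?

It decreases.

Tightening α shrinks the rejection region. When Ha holds, fewer sample outcomes clear the stricter threshold, so more fall in the acceptance region.
Since power = 1 − β and β increases, power decreases.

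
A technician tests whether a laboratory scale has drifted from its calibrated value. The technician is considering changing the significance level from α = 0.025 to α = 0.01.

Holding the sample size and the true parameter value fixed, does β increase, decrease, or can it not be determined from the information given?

A smaller α moves the rejection region further into the tail. With the alternative true, more outcomes now fall outside the rejection region, so failing to reject becomes more likely.

It increases.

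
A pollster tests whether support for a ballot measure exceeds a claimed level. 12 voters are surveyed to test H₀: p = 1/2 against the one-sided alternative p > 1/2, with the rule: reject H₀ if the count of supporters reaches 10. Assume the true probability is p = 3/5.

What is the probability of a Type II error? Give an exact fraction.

Under the alternative p = 3/5, S ~ Binomial(12, 3/5); β is the probability the test does not reject, P(S < 10).
Equivalently, β = 1 − P(S ≥ 10) = 44753744/48828125.

44753744/48828125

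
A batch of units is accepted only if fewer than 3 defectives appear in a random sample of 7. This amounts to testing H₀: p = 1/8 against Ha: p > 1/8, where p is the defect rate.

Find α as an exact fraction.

α = P(reject H₀ | H₀ true) = P(Y ≥ 3 | p = 1/8), Y ~ Binomial(7, 1/8).
α = 1 − P(Y ≤ 2) = 1 − 2000033/2097152 = 97119/2097152.

97119/2097152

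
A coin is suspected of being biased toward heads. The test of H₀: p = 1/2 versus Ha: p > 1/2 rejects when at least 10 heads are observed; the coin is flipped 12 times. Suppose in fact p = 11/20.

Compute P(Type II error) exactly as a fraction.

784677287856069/819200000000000

A Type II error is failing to reject when Ha holds: with p = 11/20, β = P(Y ≤ 9).
Equivalently, β = 1 − P(Y ≥ 10) = 784677287856069/819200000000000.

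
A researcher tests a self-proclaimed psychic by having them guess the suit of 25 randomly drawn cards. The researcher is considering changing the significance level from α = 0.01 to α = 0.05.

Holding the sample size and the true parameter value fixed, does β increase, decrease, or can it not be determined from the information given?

It decreases.

Relaxing α lowers the evidence threshold; under Ha, outcomes that previously fell short now trigger rejection.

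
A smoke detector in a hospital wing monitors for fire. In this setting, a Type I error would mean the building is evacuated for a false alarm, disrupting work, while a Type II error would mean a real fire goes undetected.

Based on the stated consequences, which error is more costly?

Type II error

The Type II consequence (a real fire goes undetected) is more severe than the Type I consequence (the building is evacuated for a false alarm, disrupting work).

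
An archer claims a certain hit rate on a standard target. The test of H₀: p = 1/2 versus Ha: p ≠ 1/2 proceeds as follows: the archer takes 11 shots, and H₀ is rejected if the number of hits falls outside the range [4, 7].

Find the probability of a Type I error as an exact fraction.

α = P(X ≤ 3 or X ≥ 8 | p = 1/2), X ~ Binomial(11, 1/2).
By symmetry, α = 2·P(X ≤ 3) = 2·(1 + 11 + 55 + 165)/2048 = 464/2048 = 29/128.

29/128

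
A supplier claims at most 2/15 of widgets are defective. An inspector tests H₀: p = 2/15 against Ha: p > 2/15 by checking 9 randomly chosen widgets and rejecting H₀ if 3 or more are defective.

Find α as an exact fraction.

α = P(reject H₀ | H₀ true) = P(K ≥ 3 | p = 2/15), K ~ Binomial(9, 2/15).
α = 1 − P(K ≤ 2) = 1 − 34323438799/38443359375 = 4119920576/38443359375.

4119920576/38443359375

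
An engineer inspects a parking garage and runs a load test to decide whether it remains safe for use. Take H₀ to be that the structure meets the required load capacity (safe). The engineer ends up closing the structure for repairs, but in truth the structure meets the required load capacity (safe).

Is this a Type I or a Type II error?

Type I error

'Closing the structure for repairs' corresponds to rejecting H₀.
H₀ was rejected but H₀ is true — a Type I error (false positive).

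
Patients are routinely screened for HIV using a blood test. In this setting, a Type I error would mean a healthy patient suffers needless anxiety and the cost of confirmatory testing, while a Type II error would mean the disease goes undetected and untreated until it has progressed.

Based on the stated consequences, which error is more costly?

The Type II consequence (the disease goes undetected and untreated until it has progressed) is more severe than the Type I consequence (a healthy patient suffers needless anxiety and the cost of confirmatory testing).

Type II error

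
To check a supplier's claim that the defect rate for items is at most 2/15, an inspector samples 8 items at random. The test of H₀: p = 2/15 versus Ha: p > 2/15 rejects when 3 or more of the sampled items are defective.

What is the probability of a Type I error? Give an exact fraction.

67527008/854296875

Under H₀, X ~ Binomial(8, 2/15); the Type I error rate is P(X ≥ 3).
α = 1 − P(X ≤ 2) = 1 − 786769867/854296875 = 67527008/854296875.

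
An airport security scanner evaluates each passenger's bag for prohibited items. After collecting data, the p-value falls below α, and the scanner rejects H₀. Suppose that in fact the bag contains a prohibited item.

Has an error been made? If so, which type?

The conventional null hypothesis here is that the bag contains no prohibited items.
The test rejected a false H₀ — the decision matches the true state.

No error (correct decision).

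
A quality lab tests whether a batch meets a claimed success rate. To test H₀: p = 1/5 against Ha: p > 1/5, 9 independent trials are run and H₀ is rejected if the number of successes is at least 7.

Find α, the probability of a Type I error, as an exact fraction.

α = P(reject H₀ | H₀ true) = P(Y ≥ 7 | p = 1/5), with Y ~ Binomial(9, 1/5).
Adding the binomial terms for j = 7 through 9 with p = 1/5 yields 613/1953125.

613/1953125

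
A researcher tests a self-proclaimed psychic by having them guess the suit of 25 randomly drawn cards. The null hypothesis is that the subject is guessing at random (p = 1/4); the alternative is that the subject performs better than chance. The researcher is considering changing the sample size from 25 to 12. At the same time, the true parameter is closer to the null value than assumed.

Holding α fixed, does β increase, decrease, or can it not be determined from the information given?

It increases.

A smaller sample increases the standard error, so the sampling distributions under H₀ and Ha overlap more. A smaller departure from H₀ means the test statistic under Ha is distributed closer to where it would be under H₀; rejection becomes less likely. Both changes push β in the same direction.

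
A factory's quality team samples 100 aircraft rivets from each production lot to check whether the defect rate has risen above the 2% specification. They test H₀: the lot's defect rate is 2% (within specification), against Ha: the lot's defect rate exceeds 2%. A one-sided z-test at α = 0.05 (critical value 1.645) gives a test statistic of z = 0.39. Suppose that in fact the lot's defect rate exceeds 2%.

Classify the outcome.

Since z = 0.39 ≤ z* = 1.645, H₀ is not rejected.
H₀ is false (actually the lot's defect rate exceeds 2%).
Failing to reject a false H₀ is a Type II error.

Type II error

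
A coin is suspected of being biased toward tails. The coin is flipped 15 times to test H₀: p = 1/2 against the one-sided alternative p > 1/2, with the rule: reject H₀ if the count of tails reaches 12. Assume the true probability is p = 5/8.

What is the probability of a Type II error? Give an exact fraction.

Under the alternative p = 5/8, X ~ Binomial(15, 5/8); β is the probability the test does not reject, P(X < 12).
Summing C(15,j)·(5/8)^j·(3/8)^{15-j} for j = 0..11 gives 7681591069083/8796093022208.

7681591069083/8796093022208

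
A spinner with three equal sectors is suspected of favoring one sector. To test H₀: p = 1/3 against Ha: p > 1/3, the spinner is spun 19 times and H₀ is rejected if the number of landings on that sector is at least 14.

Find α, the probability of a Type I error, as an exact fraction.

147529/387420489

α = P(reject H₀ | H₀ true) = P(X ≥ 14 | p = 1/3), with X ~ Binomial(19, 1/3).
P(X ≥ 14) = Σ_{j=14}^{19} C(19,j)·(1/3)^j·(2/3)^{19-j} = 147529/387420489.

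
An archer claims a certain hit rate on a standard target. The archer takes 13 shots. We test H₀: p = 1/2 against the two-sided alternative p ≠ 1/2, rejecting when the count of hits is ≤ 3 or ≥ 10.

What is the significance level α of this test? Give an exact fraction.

189/2048

α = P(X ≤ 3 or X ≥ 10 | p = 1/2), X ~ Binomial(13, 1/2).
Each tail has probability (1 + 13 + 78 + 286)/8192; doubling gives α = 756/8192 = 189/2048.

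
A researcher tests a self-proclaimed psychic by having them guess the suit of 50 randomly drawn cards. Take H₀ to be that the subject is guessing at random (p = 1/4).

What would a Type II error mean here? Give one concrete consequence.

A Type II error would mean concluding that the subject is guessing at random (p = 1/4) (or at least failing to establish that the subject performs better than chance) when in fact the subject performs better than chance. Consequence: genuine ability (if it existed) would go unrecognized.

A Type II error is failing to reject H₀ when H₀ is false.
Here that means concluding there is no evidence of ability when actually the subject performs better than chance.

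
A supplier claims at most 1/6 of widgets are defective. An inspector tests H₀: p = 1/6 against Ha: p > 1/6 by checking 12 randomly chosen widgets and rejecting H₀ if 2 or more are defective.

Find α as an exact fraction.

1346704211/2176782336

α = P(reject H₀ | H₀ true) = P(S ≥ 2 | p = 1/6), S ~ Binomial(12, 1/6).
Via the complement, α = 1 − Σ_{j=0}^{1} C(12,j)(1/6)^j(5/6)^{12-j} = 1346704211/2176782336.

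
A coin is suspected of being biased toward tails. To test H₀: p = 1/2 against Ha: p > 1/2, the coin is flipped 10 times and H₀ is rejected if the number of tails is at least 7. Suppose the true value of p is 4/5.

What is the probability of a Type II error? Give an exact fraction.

1180409/9765625

Under the alternative p = 4/5, S ~ Binomial(10, 4/5); β is the probability the test does not reject, P(S < 7).
Equivalently, β = 1 − P(S ≥ 7) = 1180409/9765625.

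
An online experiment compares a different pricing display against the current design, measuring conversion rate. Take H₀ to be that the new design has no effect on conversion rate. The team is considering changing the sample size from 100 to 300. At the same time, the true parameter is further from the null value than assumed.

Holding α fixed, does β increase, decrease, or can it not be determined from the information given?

More data shrinks sampling variability; the test statistic under Ha concentrates further from the null value, making rejection more likely. A bigger departure from H₀ is easier for the test to detect, so it fails to reject less often. Both changes push β in the same direction.

It decreases.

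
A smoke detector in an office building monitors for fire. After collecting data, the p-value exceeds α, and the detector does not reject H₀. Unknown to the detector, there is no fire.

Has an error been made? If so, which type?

The conventional null hypothesis here is that there is no fire.
The test retained a true H₀ — the decision matches the true state.

Neither — the decision is correct.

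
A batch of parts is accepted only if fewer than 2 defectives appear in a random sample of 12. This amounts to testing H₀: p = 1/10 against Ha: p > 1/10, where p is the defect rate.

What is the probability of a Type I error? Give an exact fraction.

Under H₀, K ~ Binomial(12, 1/10); the Type I error rate is P(K ≥ 2).
Computing the lower-tail complement: 1 − 659002251789/1000000000000 = 340997748211/1000000000000.

340997748211/1000000000000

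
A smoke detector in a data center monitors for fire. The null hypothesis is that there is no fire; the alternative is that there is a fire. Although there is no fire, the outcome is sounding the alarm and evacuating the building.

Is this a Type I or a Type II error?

'Sounding the alarm and evacuating the building' corresponds to rejecting H₀.
H₀ was rejected but H₀ is true — a Type I error (false positive).

Type I error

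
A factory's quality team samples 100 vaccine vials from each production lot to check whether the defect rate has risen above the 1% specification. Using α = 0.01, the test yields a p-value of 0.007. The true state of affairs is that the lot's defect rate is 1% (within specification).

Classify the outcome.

Type I error

The conventional null hypothesis is that the lot's defect rate is 1% (within specification).
Since p = 0.007 < α = 0.01, H₀ is rejected.
H₀ is true (actually the lot's defect rate is 1% (within specification)).
Rejecting a true H₀ is a Type I error.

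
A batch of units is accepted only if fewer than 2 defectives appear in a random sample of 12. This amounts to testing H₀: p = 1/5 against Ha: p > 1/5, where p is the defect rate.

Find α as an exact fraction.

177031761/244140625

Under H₀, X ~ Binomial(12, 1/5); the Type I error rate is P(X ≥ 2).
Via the complement, α = 1 − Σ_{j=0}^{1} C(12,j)(1/5)^j(4/5)^{12-j} = 177031761/244140625.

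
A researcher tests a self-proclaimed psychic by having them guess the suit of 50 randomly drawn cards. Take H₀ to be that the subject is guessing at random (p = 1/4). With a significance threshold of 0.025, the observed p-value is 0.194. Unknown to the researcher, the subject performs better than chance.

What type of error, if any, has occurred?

Type II error

Since p = 0.194 ≥ α = 0.025, H₀ is not rejected.
H₀ is false (actually the subject performs better than chance).
Failing to reject a false H₀ is a Type II error.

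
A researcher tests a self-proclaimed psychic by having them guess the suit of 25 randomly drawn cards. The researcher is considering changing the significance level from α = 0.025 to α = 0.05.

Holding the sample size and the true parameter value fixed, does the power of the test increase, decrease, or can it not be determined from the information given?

It increases.

With a larger α the critical value moves toward the center, so more of the Ha sampling distribution lies in the rejection region.
Since power = 1 − β and β decreases, power increases.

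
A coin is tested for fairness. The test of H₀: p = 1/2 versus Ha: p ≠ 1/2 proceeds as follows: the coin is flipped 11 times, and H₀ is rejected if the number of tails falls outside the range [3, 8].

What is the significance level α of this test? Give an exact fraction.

67/1024

The significance level is the null-hypothesis probability of the rejection region {≤2} ∪ {≥9}.
Each tail has probability (1 + 11 + 55)/2048; doubling gives α = 134/2048 = 67/1024.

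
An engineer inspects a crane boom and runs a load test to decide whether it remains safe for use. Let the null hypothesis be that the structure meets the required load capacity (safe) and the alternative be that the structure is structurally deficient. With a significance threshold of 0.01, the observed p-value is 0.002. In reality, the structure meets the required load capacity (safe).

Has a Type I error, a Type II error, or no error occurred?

Type I error

Since p = 0.002 < α = 0.01, H₀ is rejected.
H₀ is true (actually the structure meets the required load capacity (safe)).
Rejecting a true H₀ is a Type I error.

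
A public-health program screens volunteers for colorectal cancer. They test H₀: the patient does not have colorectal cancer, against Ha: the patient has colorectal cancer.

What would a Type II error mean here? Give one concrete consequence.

A Type II error is failing to reject H₀ when H₀ is false.
Here that means clearing the patient as negative when actually the patient has colorectal cancer.

A Type II error would mean concluding that the patient does not have colorectal cancer (or at least failing to establish that the patient has colorectal cancer) when in fact the patient has colorectal cancer. Consequence: a patient with colorectal cancer is told they are healthy and receives no treatment.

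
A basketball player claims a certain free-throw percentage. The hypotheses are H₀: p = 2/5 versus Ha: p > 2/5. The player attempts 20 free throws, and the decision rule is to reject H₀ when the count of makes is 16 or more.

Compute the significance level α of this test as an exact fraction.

α = P(reject H₀ | H₀ true) = P(S ≥ 16 | p = 2/5), with S ~ Binomial(20, 2/5).
Adding the binomial terms for j = 16 through 20 with p = 2/5 yields 30234443776/95367431640625.

30234443776/95367431640625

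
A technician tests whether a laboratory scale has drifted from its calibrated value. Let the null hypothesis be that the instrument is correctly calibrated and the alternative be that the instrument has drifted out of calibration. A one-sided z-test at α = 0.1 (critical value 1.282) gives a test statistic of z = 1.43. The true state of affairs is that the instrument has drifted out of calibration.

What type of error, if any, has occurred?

No error (correct decision).

Since z = 1.43 > z* = 1.282, H₀ is rejected.
H₀ is false (actually the instrument has drifted out of calibration).
The decision matches the true state — no error.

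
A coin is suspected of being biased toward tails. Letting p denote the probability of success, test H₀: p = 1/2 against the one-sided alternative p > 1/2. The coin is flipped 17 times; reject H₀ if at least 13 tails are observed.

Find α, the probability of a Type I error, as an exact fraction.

1607/65536

The Type I error probability is α = P(Y ≥ 13) computed under H₀, where Y ~ Binomial(17, 1/2).
That's C(17,13) + C(17,14) + C(17,15) + C(17,16) + C(17,17) over 2^17, i.e. (2380 + 680 + 136 + 17 + 1)/131072 = 3214/131072 = 1607/65536.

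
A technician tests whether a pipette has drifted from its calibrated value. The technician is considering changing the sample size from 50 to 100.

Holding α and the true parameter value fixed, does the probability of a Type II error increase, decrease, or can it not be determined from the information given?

More data shrinks sampling variability; the test statistic under Ha concentrates further from the null value, making rejection more likely.

It decreases.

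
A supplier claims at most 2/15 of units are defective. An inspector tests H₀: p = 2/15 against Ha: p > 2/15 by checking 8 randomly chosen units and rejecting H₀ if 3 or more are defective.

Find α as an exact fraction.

67527008/854296875

α = P(reject H₀ | H₀ true) = P(X ≥ 3 | p = 2/15), X ~ Binomial(8, 2/15).
Computing the lower-tail complement: 1 − 786769867/854296875 = 67527008/854296875.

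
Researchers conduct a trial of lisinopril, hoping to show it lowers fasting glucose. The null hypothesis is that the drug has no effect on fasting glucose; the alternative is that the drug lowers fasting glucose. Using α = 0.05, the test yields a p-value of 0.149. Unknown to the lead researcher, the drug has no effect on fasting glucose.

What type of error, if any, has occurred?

Neither — the decision is correct.

Since p = 0.149 ≥ α = 0.05, H₀ is not rejected.
H₀ is true (actually the drug has no effect on fasting glucose).
The decision matches the true state — no error.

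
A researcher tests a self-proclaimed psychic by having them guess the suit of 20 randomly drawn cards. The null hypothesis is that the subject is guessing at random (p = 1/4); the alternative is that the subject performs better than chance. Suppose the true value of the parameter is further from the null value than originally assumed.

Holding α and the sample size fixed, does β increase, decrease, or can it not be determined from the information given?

It decreases.

A larger true effect moves the Ha sampling distribution further from the H₀ critical value, making rejection more likely when Ha is true.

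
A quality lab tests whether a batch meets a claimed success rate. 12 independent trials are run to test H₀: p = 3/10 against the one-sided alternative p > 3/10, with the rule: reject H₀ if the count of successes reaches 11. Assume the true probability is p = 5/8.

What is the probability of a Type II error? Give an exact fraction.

66717523611/68719476736

Under the alternative p = 5/8, K ~ Binomial(12, 5/8); β is the probability the test does not reject, P(K < 11).
Summing C(12,j)·(5/8)^j·(3/8)^{12-j} for j = 0..10 gives 66717523611/68719476736.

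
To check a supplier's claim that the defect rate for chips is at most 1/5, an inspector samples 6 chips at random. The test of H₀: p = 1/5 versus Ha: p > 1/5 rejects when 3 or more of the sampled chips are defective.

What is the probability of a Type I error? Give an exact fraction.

309/3125

Under H₀, S ~ Binomial(6, 1/5); the Type I error rate is P(S ≥ 3).
Computing the lower-tail complement: 1 − 2816/3125 = 309/3125.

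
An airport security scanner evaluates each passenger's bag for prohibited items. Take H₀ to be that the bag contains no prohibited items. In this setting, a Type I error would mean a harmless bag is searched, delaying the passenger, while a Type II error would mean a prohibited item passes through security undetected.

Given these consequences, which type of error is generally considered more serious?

Type II error

The Type II consequence (a prohibited item passes through security undetected) is more severe than the Type I consequence (a harmless bag is searched, delaying the passenger).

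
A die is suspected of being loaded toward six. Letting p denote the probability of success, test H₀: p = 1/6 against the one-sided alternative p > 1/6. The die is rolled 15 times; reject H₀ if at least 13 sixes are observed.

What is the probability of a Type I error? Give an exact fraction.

The Type I error probability is α = P(X ≥ 13) computed under H₀, where X ~ Binomial(15, 1/6).
Summing C(15,j)(1/6)^j(5/6)^{15−j} for j = 13,…,15 gives 2701/470184984576.

2701/470184984576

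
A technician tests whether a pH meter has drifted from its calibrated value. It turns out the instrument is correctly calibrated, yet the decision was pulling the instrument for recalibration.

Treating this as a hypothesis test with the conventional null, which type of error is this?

The null hypothesis here is that the instrument is correctly calibrated.
'Pulling the instrument for recalibration' corresponds to rejecting H₀.
H₀ was rejected but H₀ is true — a Type I error (false positive).

Type I error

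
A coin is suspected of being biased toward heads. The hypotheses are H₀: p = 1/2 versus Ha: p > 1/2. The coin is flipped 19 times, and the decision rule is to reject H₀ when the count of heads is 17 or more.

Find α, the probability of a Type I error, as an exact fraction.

191/524288

α = P(reject H₀ | H₀ true) = P(K ≥ 17 | p = 1/2), with K ~ Binomial(19, 1/2).
That's C(19,17) + C(19,18) + C(19,19) over 2^19, i.e. (171 + 19 + 1)/524288 = 191/524288.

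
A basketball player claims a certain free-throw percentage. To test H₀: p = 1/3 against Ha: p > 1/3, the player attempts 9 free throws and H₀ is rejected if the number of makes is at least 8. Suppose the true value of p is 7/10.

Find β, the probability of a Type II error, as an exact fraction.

β = P(fail to reject H₀ | Ha true) = P(X ≤ 7 | p = 7/10), X ~ Binomial(9, 7/10).
Equivalently, β = 1 − P(X ≥ 8) = 401998383/500000000.

401998383/500000000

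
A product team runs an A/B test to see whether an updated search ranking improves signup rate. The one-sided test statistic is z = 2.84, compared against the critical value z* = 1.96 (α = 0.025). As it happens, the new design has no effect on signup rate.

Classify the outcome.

Type I error

The conventional null hypothesis is that the new design has no effect on signup rate.
Since z = 2.84 > z* = 1.96, H₀ is rejected.
H₀ is true (actually the new design has no effect on signup rate).
Rejecting a true H₀ is a Type I error.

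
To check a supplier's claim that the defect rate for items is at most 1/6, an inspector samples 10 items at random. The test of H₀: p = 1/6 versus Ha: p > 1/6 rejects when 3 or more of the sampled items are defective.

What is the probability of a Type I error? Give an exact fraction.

566299/2519424

α = P(reject H₀ | H₀ true) = P(K ≥ 3 | p = 1/6), K ~ Binomial(10, 1/6).
α = 1 − P(K ≤ 2) = 1 − 1953125/2519424 = 566299/2519424.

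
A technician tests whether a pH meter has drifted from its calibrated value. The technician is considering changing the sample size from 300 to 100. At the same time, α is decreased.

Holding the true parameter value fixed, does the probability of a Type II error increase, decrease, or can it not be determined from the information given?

It increases.

A smaller sample increases the standard error, so the sampling distributions under H₀ and Ha overlap more. A smaller α moves the rejection region further into the tail. With the alternative true, more outcomes now fall outside the rejection region, so failing to reject becomes more likely. Both changes push β in the same direction.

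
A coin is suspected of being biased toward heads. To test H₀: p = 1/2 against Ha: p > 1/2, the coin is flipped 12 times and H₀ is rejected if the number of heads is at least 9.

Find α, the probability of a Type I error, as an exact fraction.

α = P(reject H₀ | H₀ true) = P(S ≥ 9 | p = 1/2), with S ~ Binomial(12, 1/2).
Summing the upper tail: (220 + 66 + 12 + 1) / 2^12 = 299/4096.

299/4096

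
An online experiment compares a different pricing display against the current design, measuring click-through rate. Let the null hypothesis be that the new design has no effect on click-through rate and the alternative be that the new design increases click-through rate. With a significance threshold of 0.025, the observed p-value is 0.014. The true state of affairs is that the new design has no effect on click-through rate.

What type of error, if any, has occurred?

Type I error

Since p = 0.014 < α = 0.025, H₀ is rejected.
H₀ is true (actually the new design has no effect on click-through rate).
Rejecting a true H₀ is a Type I error.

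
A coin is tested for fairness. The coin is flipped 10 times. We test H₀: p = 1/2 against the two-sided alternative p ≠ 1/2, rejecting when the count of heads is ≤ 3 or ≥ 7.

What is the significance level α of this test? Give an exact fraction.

11/32

α = P(X ≤ 3 or X ≥ 7 | p = 1/2), X ~ Binomial(10, 1/2).
Each tail has probability (1 + 10 + 45 + 120)/1024; doubling gives α = 352/1024 = 11/32.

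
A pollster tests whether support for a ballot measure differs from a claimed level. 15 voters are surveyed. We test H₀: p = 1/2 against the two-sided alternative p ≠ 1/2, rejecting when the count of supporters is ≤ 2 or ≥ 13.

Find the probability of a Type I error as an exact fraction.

121/16384

Under H₀, Y ~ Binomial(15, 1/2); α is the probability of landing in either tail, P(Y ≤ 2) + P(Y ≥ 13).
Each tail has probability (1 + 15 + 105)/32768; doubling gives α = 242/32768 = 121/16384.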